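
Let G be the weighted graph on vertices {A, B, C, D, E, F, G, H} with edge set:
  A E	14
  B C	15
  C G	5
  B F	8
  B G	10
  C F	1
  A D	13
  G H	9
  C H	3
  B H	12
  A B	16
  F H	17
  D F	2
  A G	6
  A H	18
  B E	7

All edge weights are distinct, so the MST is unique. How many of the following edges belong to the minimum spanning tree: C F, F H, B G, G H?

1

Kruskal's algorithm — process edges by increasing weight (ties by edge label):
C F (1): add — endpoints in different components.
D F (2): add — endpoints in different components.
C H (3): add — endpoints in different components.
C G (5): add — endpoints in different components.
A G (6): add — endpoints in different components.
B E (7): add — endpoints in different components.
B F (8): add — endpoints in different components.
MST edge set: {C F, D F, C H, C G, A G, B E, B F}.
Of the listed edges, {C F} are in the MST → 1.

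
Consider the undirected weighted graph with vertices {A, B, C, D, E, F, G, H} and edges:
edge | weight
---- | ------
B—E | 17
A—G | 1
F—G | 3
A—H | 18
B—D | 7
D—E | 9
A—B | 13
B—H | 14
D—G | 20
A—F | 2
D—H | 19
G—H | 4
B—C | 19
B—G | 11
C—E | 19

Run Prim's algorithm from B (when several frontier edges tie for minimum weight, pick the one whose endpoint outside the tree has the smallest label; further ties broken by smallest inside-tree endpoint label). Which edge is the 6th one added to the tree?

G-H

Prim, starting at B.
Step 1: cheapest edge leaving the tree is B—D (7); add D.
Step 2: cheapest edge leaving the tree is D—E (9); add E.
Step 3: cheapest edge leaving the tree is B—G (11); add G.
Step 4: cheapest edge leaving the tree is A—G (1); add A.
Step 5: cheapest edge leaving the tree is A—F (2); add F.
Step 6: cheapest edge leaving the tree is G—H (4); add H.
Step 7: cheapest edge leaving the tree is B—C (19); add C.
The 6th edge added is G—H.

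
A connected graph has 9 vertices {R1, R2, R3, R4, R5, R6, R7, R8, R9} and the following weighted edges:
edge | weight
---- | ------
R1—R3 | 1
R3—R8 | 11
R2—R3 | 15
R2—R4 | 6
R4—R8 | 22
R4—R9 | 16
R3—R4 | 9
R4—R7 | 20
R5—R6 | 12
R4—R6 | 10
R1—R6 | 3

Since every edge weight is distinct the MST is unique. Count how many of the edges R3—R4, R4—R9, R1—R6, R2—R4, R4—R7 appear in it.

5

Sort edges by weight, then run Kruskal:
R1—R3 (1): add — endpoints in different components.
R1—R6 (3): add — endpoints in different components.
R2—R4 (6): add — endpoints in different components.
R3—R4 (9): add — endpoints in different components.
R4—R6 (10): skip — R4 and R6 already connected.
R3—R8 (11): add — endpoints in different components.
R5—R6 (12): add — endpoints in different components.
R2—R3 (15): skip — R3 and R2 already connected.
R4—R9 (16): add — endpoints in different components.
R4—R7 (20): add — endpoints in different components.
MST edge set: {R1—R3, R1—R6, R2—R4, R3—R4, R3—R8, R5—R6, R4—R9, R4—R7}.
Of the listed edges, {R3—R4, R4—R9, R1—R6, R2—R4, R4—R7} are in the MST → 5.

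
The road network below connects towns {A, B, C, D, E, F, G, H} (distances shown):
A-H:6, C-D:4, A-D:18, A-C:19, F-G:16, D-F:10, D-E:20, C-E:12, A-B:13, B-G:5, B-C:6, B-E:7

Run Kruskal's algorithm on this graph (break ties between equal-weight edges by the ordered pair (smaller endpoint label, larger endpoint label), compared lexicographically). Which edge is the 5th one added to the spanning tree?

B-E

Sort edges by weight, then run Kruskal:
C-D (4): add — endpoints in different components.
B-G (5): add — endpoints in different components.
A-H (6): add — endpoints in different components.
B-C (6): add — endpoints in different components.
B-E (7): add — endpoints in different components.
D-F (10): add — endpoints in different components.
C-E (12): skip — C and E already connected.
A-B (13): add — endpoints in different components.
The 5th edge added is B-E.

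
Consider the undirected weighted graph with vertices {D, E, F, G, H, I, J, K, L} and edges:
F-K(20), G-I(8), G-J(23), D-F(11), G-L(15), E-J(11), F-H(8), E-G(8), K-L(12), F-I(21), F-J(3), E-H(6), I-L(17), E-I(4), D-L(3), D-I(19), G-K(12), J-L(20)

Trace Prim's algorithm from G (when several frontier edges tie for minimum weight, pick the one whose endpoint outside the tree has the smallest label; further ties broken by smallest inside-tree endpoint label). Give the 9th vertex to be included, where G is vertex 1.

K

Grow the tree from G using Prim:
Step 1: cheapest edge leaving the tree is E-G (8); add E.
Step 2: cheapest edge leaving the tree is E-I (4); add I.
Step 3: cheapest edge leaving the tree is E-H (6); add H.
Step 4: cheapest edge leaving the tree is F-H (8); add F.
Step 5: cheapest edge leaving the tree is F-J (3); add J.
Step 6: cheapest edge leaving the tree is D-F (11); add D.
Step 7: cheapest edge leaving the tree is D-L (3); add L.
Step 8: cheapest edge leaving the tree is G-K (12); add K.
Vertex order: G, E, I, H, F, J, D, L, K. The 9th vertex is K.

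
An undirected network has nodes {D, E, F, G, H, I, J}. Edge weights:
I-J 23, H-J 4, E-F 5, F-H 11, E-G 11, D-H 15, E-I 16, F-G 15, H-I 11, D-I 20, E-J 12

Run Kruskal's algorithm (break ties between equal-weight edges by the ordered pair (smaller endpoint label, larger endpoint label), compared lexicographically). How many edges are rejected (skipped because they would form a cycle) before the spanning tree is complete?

Kruskal's algorithm — process edges by increasing weight (ties by edge label):
H-J (4): add — endpoints in different components.
E-F (5): add — endpoints in different components.
E-G (11): add — endpoints in different components.
F-H (11): add — endpoints in different components.
H-I (11): add — endpoints in different components.
E-J (12): skip — E and J already connected.
D-H (15): add — endpoints in different components.
Edges rejected before the tree was complete: 1.

1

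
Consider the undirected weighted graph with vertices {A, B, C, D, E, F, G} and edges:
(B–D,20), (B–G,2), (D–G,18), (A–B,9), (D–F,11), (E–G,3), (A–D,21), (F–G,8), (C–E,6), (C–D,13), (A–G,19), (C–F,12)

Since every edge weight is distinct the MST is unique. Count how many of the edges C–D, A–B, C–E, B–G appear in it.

3

Kruskal's algorithm — process edges by increasing weight (ties by edge label):
B–G (2): add. Components now {A} {B,G} {C} {D} {E} {F}
E–G (3): add. Components now {A} {B,E,G} {C} {D} {F}
C–E (6): add. Components now {A} {B,C,E,G} {D} {F}
F–G (8): add. Components now {A} {B,C,E,F,G} {D}
A–B (9): add. Components now {A,B,C,E,F,G} {D}
D–F (11): add. Components now {A,B,C,D,E,F,G}
MST edge set: {B–G, E–G, C–E, F–G, A–B, D–F}.
Of the listed edges, {A–B, C–E, B–G} are in the MST → 3.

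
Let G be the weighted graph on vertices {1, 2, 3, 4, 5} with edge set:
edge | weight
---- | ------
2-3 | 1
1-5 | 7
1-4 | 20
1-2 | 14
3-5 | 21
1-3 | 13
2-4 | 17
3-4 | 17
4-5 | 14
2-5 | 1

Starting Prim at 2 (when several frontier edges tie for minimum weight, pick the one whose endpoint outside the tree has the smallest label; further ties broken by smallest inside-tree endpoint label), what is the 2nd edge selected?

Prim, starting at 2.
Step 1: frontier [2-3 1, 2-5 1, 1-2 14, 2-4 17] → take 2-3 (1); add 3.
Step 2: frontier [2-5 1, 1-2 14, 2-4 17, 1-3 13, 3-4 17, 3-5 21] → take 2-5 (1); add 5.
Step 3: frontier [1-2 14, 2-4 17, 1-3 13, 3-4 17, 1-5 7, 4-5 14] → take 1-5 (7); add 1.
Step 4: frontier [1-4 20, 2-4 17, 3-4 17, 4-5 14] → take 4-5 (14); add 4.
The 2nd edge added is 2-5.

2-5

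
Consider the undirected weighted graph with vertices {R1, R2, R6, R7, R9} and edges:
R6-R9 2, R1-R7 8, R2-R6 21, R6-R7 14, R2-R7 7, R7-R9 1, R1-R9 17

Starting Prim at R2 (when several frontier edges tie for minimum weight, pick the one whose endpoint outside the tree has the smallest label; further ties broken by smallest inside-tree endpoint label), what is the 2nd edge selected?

Prim's algorithm from R2:
Step 1: frontier [R2-R7 7, R2-R6 21] → take R2-R7 (7); add R7.
Step 2: frontier [R2-R6 21, R7-R9 1, R1-R7 8, R6-R7 14] → take R7-R9 (1); add R9.
Step 3: frontier [R2-R6 21, R1-R7 8, R6-R7 14, R6-R9 2, R1-R9 17] → take R6-R9 (2); add R6.
Step 4: frontier [R1-R7 8, R1-R9 17] → take R1-R7 (8); add R1.
The 2nd edge added is R7-R9.

R7-R9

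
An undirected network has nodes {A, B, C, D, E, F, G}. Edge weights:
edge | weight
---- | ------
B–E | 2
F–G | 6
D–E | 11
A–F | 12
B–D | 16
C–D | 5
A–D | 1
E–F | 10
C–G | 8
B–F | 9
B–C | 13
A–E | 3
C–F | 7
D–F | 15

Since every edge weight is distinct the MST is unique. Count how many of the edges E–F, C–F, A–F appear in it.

1

Kruskal: consider edges lightest-first.
A–D (1): add — endpoints in different components.
B–E (2): add — endpoints in different components.
A–E (3): add — endpoints in different components.
C–D (5): add — endpoints in different components.
F–G (6): add — endpoints in different components.
C–F (7): add — endpoints in different components.
MST edge set: {A–D, B–E, A–E, C–D, F–G, C–F}.
Of the listed edges, {C–F} are in the MST → 1.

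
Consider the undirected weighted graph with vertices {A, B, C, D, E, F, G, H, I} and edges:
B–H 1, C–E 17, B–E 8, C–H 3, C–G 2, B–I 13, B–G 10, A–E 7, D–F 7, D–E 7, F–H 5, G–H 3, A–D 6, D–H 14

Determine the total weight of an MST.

Prim's algorithm from D:
Step 1: cheapest edge leaving the tree is A–D (6); add A.
Step 2: cheapest edge leaving the tree is A–E (7); add E.
Step 3: cheapest edge leaving the tree is D–F (7); add F.
Step 4: cheapest edge leaving the tree is F–H (5); add H.
Step 5: cheapest edge leaving the tree is B–H (1); add B.
Step 6: cheapest edge leaving the tree is C–H (3); add C.
Step 7: cheapest edge leaving the tree is C–G (2); add G.
Step 8: cheapest edge leaving the tree is B–I (13); add I.
MST edges: A–D, A–E, D–F, F–H, B–H, C–H, C–G, B–I; total weight 6+7+7+5+1+3+2+13 = 44.

44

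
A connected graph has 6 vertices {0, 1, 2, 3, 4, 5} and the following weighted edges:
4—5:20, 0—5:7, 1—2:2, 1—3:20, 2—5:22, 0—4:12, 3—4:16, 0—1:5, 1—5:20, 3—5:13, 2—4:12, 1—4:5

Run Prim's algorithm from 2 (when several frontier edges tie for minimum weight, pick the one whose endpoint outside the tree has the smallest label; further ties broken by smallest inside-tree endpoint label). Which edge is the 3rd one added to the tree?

1-4

Prim, starting at 2.
Step 1: frontier [1—2 2, 2—4 12, 2—5 22] → take 1—2 (2); add 1.
Step 2: frontier [0—1 5, 1—4 5, 1—3 20, 1—5 20, 2—4 12, 2—5 22] → take 0—1 (5); add 0.
Step 3: frontier [0—5 7, 0—4 12, 1—4 5, 1—3 20, 1—5 20, 2—4 12, 2—5 22] → take 1—4 (5); add 4.
Step 4: frontier [0—5 7, 1—3 20, 1—5 20, 2—5 22, 3—4 16, 4—5 20] → take 0—5 (7); add 5.
Step 5: frontier [1—3 20, 3—4 16, 3—5 13] → take 3—5 (13); add 3.
The 3rd edge added is 1—4.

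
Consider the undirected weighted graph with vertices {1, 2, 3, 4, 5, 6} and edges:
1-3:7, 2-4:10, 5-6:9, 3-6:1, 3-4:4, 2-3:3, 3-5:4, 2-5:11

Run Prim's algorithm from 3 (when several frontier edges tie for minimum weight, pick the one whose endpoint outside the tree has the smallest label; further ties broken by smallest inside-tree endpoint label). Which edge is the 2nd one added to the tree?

2-3

Grow the tree from 3 using Prim:
Step 1: frontier [3-6 1, 2-3 3, 3-4 4, 3-5 4, 1-3 7] → take 3-6 (1); add 6.
Step 2: frontier [2-3 3, 3-4 4, 3-5 4, 1-3 7, 5-6 9] → take 2-3 (3); add 2.
Step 3: frontier [2-4 10, 2-5 11, 3-4 4, 3-5 4, 1-3 7, 5-6 9] → take 3-4 (4); add 4.
Step 4: frontier [2-5 11, 3-5 4, 1-3 7, 5-6 9] → take 3-5 (4); add 5.
Step 5: frontier [1-3 7] → take 1-3 (7); add 1.
The 2nd edge added is 2-3.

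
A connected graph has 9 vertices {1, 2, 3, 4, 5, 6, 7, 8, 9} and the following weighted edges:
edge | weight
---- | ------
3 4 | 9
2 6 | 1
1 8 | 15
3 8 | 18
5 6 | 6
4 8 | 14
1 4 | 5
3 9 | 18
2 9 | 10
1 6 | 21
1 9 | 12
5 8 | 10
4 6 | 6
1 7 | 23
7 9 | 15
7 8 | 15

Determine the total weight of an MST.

Prim's algorithm from 3:
Step 1: cheapest edge leaving the tree is 3 4 (9); add 4.
Step 2: cheapest edge leaving the tree is 1 4 (5); add 1.
Step 3: cheapest edge leaving the tree is 4 6 (6); add 6.
Step 4: cheapest edge leaving the tree is 2 6 (1); add 2.
Step 5: cheapest edge leaving the tree is 5 6 (6); add 5.
Step 6: cheapest edge leaving the tree is 5 8 (10); add 8.
Step 7: cheapest edge leaving the tree is 2 9 (10); add 9.
Step 8: cheapest edge leaving the tree is 7 8 (15); add 7.
MST edges: 3 4, 1 4, 4 6, 2 6, 5 6, 5 8, 2 9, 7 8; total weight 9+5+6+1+6+10+10+15 = 62.

62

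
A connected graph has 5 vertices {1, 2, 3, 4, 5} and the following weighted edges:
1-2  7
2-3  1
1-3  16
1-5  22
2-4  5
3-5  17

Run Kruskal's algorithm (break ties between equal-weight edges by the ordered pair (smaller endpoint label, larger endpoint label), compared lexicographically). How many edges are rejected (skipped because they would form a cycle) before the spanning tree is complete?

Sort edges by weight, then run Kruskal:
2-3 (1): add. Components now {1} {2,3} {4} {5}
2-4 (5): add. Components now {1} {2,3,4} {5}
1-2 (7): add. Components now {1,2,3,4} {5}
1-3 (16): skip — 1 and 3 already connected.
3-5 (17): add. Components now {1,2,3,4,5}
Edges rejected before the tree was complete: 1.

1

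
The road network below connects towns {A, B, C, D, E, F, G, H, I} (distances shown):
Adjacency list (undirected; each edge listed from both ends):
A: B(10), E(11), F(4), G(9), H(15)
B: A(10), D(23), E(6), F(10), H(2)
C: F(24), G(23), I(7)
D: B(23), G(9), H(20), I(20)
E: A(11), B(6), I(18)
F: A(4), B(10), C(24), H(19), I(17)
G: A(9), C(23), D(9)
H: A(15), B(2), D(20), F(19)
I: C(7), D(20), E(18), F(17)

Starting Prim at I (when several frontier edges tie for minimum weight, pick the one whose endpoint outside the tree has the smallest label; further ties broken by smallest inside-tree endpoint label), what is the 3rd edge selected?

A-F

Grow the tree from I using Prim:
Step 1: cheapest edge leaving the tree is C–I (7); add C.
Step 2: cheapest edge leaving the tree is F–I (17); add F.
Step 3: cheapest edge leaving the tree is A–F (4); add A.
Step 4: cheapest edge leaving the tree is A–G (9); add G.
Step 5: cheapest edge leaving the tree is D–G (9); add D.
Step 6: cheapest edge leaving the tree is A–B (10); add B.
Step 7: cheapest edge leaving the tree is B–H (2); add H.
Step 8: cheapest edge leaving the tree is B–E (6); add E.
The 3rd edge added is A–F.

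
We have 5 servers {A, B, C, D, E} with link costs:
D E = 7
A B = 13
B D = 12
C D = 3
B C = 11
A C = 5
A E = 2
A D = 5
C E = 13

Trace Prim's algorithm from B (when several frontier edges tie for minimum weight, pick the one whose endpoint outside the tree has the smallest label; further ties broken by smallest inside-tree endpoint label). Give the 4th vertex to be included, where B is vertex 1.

A

Grow the tree from B using Prim:
Step 1: frontier [B C 11, B D 12, A B 13] → take B C (11); add C.
Step 2: frontier [B D 12, A B 13, C D 3, A C 5, C E 13] → take C D (3); add D.
Step 3: frontier [A B 13, A C 5, C E 13, A D 5, D E 7] → take A C (5); add A.
Step 4: frontier [A E 2, C E 13, D E 7] → take A E (2); add E.
Vertex order: B, C, D, A, E. The 4th vertex is A.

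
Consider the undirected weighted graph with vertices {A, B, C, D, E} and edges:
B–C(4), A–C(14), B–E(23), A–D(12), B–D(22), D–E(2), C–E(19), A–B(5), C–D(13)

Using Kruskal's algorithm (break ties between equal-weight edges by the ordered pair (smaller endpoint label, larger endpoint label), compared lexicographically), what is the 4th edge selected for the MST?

Kruskal's algorithm — process edges by increasing weight (ties by edge label):
D–E (2): add — endpoints in different components.
B–C (4): add — endpoints in different components.
A–B (5): add — endpoints in different components.
A–D (12): add — endpoints in different components.
The 4th edge added is A–D.

A-D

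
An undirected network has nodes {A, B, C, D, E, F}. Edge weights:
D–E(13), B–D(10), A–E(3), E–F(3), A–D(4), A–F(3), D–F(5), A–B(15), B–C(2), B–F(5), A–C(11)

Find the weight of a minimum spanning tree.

Prim, starting at C.
Step 1: frontier [B–C 2, A–C 11] → take B–C (2); add B.
Step 2: frontier [B–F 5, B–D 10, A–B 15, A–C 11] → take B–F (5); add F.
Step 3: frontier [B–D 10, A–B 15, A–C 11, A–F 3, E–F 3, D–F 5] → take A–F (3); add A.
Step 4: frontier [A–E 3, A–D 4, B–D 10, E–F 3, D–F 5] → take A–E (3); add E.
Step 5: frontier [A–D 4, B–D 10, D–E 13, D–F 5] → take A–D (4); add D.
MST edges: B–C, B–F, A–F, A–E, A–D; total weight 2+5+3+3+4 = 17.

17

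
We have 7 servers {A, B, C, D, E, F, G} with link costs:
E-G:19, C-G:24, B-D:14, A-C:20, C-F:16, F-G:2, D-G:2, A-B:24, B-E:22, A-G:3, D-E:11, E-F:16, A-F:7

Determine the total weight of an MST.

Kruskal: consider edges lightest-first.
D-G (2): add. Components now {A} {B} {C} {D,G} {E} {F}
F-G (2): add. Components now {A} {B} {C} {D,F,G} {E}
A-G (3): add. Components now {A,D,F,G} {B} {C} {E}
A-F (7): skip — A and F already connected.
D-E (11): add. Components now {A,D,E,F,G} {B} {C}
B-D (14): add. Components now {A,B,D,E,F,G} {C}
C-F (16): add. Components now {A,B,C,D,E,F,G}
MST edges: D-G, F-G, A-G, D-E, B-D, C-F; total weight 2+2+3+11+14+16 = 48.

48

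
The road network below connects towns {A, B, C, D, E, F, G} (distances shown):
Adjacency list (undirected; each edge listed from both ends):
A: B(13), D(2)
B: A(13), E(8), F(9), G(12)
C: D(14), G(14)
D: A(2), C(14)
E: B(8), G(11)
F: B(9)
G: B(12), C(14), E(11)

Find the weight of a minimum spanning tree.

Sort edges by weight, then run Kruskal:
A–D (2): add. Components now {A,D} {B} {C} {E} {F} {G}
B–E (8): add. Components now {A,D} {B,E} {C} {F} {G}
B–F (9): add. Components now {A,D} {B,E,F} {C} {G}
E–G (11): add. Components now {A,D} {B,E,F,G} {C}
B–G (12): skip — B and G already connected.
A–B (13): add. Components now {A,B,D,E,F,G} {C}
C–D (14): add. Components now {A,B,C,D,E,F,G}
MST edges: A–D, B–E, B–F, E–G, A–B, C–D; total weight 2+8+9+11+13+14 = 57.

57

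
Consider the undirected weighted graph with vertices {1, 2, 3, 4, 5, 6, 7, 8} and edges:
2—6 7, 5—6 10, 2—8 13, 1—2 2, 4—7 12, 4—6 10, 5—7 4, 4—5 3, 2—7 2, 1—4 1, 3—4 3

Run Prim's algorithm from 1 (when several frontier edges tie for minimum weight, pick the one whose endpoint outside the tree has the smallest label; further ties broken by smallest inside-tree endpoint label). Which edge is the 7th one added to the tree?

Prim's algorithm from 1:
Step 1: frontier [1—4 1, 1—2 2] → take 1—4 (1); add 4.
Step 2: frontier [1—2 2, 3—4 3, 4—5 3, 4—6 10, 4—7 12] → take 1—2 (2); add 2.
Step 3: frontier [2—7 2, 2—6 7, 2—8 13, 3—4 3, 4—5 3, 4—6 10, 4—7 12] → take 2—7 (2); add 7.
Step 4: frontier [2—6 7, 2—8 13, 3—4 3, 4—5 3, 4—6 10, 5—7 4] → take 3—4 (3); add 3.
Step 5: frontier [2—6 7, 2—8 13, 4—5 3, 4—6 10, 5—7 4] → take 4—5 (3); add 5.
Step 6: frontier [2—6 7, 2—8 13, 4—6 10, 5—6 10] → take 2—6 (7); add 6.
Step 7: frontier [2—8 13] → take 2—8 (13); add 8.
The 7th edge added is 2—8.

2-8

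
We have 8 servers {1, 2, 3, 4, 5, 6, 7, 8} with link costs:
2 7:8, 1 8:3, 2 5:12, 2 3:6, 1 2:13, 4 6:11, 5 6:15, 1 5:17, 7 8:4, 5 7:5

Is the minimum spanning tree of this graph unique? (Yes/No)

Yes

Kruskal: consider edges lightest-first.
1 8 (3): add — endpoints in different components.
7 8 (4): add — endpoints in different components.
5 7 (5): add — endpoints in different components.
2 3 (6): add — endpoints in different components.
2 7 (8): add — endpoints in different components.
4 6 (11): add — endpoints in different components.
2 5 (12): skip — 2 and 5 already connected.
1 2 (13): skip — 1 and 2 already connected.
5 6 (15): add — endpoints in different components.
Every non-tree edge has weight strictly greater than the heaviest edge on the tree path between its endpoints, so the MST is unique.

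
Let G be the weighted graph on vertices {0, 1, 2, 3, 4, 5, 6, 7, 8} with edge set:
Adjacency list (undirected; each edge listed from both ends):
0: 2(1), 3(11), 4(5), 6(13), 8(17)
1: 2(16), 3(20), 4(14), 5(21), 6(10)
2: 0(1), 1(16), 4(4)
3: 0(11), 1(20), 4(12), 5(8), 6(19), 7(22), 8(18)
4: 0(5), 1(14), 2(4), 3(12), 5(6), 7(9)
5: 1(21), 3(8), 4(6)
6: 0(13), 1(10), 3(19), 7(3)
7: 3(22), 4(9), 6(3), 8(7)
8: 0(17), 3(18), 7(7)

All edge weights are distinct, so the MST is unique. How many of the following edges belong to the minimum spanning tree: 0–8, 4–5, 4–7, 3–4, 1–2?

Kruskal: consider edges lightest-first.
0–2 (1): add — endpoints in different components.
6–7 (3): add — endpoints in different components.
2–4 (4): add — endpoints in different components.
0–4 (5): skip — 0 and 4 already connected.
4–5 (6): add — endpoints in different components.
7–8 (7): add — endpoints in different components.
3–5 (8): add — endpoints in different components.
4–7 (9): add — endpoints in different components.
1–6 (10): add — endpoints in different components.
MST edge set: {0–2, 6–7, 2–4, 4–5, 7–8, 3–5, 4–7, 1–6}.
Of the listed edges, {4–5, 4–7} are in the MST → 2.

2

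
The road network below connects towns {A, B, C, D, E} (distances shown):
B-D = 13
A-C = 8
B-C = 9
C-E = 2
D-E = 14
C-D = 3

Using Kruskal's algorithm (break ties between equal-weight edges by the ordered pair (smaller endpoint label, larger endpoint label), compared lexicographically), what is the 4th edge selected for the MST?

Kruskal's algorithm — process edges by increasing weight (ties by edge label):
C-E (2): add. Components now {A} {B} {C,E} {D}
C-D (3): add. Components now {A} {B} {C,D,E}
A-C (8): add. Components now {A,C,D,E} {B}
B-C (9): add. Components now {A,B,C,D,E}
The 4th edge added is B-C.

B-C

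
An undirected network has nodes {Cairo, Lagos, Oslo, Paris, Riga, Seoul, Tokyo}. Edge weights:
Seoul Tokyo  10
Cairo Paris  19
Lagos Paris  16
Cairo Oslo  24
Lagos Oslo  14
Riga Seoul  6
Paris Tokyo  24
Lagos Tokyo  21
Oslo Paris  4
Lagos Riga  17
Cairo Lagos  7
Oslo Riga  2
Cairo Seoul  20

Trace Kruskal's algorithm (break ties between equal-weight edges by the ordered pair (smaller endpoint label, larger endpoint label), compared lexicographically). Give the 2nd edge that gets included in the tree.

Sort edges by weight, then run Kruskal:
Oslo Riga (2): add. Components now {Oslo,Riga} {Paris} {Seoul} {Cairo} {Lagos} {Tokyo}
Oslo Paris (4): add. Components now {Oslo,Paris,Riga} {Seoul} {Cairo} {Lagos} {Tokyo}
Riga Seoul (6): add. Components now {Oslo,Paris,Riga,Seoul} {Cairo} {Lagos} {Tokyo}
Cairo Lagos (7): add. Components now {Oslo,Paris,Riga,Seoul} {Cairo,Lagos} {Tokyo}
Seoul Tokyo (10): add. Components now {Oslo,Paris,Riga,Seoul,Tokyo} {Cairo,Lagos}
Lagos Oslo (14): add. Components now {Cairo,Lagos,Oslo,Paris,Riga,Seoul,Tokyo}
The 2nd edge added is Oslo Paris.

Oslo-Paris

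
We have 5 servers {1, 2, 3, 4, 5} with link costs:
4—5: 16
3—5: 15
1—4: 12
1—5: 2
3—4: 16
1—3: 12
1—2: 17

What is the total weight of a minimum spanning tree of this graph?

Grow the tree from 4 using Prim:
Step 1: frontier [1—4 12, 3—4 16, 4—5 16] → take 1—4 (12); add 1.
Step 2: frontier [1—5 2, 1—3 12, 1—2 17, 3—4 16, 4—5 16] → take 1—5 (2); add 5.
Step 3: frontier [1—3 12, 1—2 17, 3—4 16, 3—5 15] → take 1—3 (12); add 3.
Step 4: frontier [1—2 17] → take 1—2 (17); add 2.
MST edges: 1—4, 1—5, 1—3, 1—2; total weight 12+2+12+17 = 43.

43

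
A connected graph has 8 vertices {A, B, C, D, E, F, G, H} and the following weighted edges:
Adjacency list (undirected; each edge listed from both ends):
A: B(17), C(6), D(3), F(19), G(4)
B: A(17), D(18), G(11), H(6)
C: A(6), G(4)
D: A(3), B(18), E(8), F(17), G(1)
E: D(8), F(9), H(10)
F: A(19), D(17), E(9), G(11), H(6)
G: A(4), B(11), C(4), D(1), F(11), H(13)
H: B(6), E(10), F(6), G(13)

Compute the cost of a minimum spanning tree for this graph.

37

Grow the tree from D using Prim:
Step 1: cheapest edge leaving the tree is D G (1); add G.
Step 2: cheapest edge leaving the tree is A D (3); add A.
Step 3: cheapest edge leaving the tree is C G (4); add C.
Step 4: cheapest edge leaving the tree is D E (8); add E.
Step 5: cheapest edge leaving the tree is E F (9); add F.
Step 6: cheapest edge leaving the tree is F H (6); add H.
Step 7: cheapest edge leaving the tree is B H (6); add B.
MST edges: D G, A D, C G, D E, E F, F H, B H; total weight 1+3+4+8+9+6+6 = 37.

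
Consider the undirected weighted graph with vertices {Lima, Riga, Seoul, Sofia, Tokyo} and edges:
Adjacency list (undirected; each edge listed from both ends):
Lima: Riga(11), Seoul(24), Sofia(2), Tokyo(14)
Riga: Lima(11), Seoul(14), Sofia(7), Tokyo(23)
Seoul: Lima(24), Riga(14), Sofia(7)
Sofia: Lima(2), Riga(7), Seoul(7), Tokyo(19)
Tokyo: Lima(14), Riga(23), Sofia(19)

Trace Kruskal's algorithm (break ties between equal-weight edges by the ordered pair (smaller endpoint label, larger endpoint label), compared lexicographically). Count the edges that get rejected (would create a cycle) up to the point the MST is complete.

Kruskal's algorithm — process edges by increasing weight (ties by edge label):
Lima-Sofia (2): add — endpoints in different components.
Riga-Sofia (7): add — endpoints in different components.
Seoul-Sofia (7): add — endpoints in different components.
Lima-Riga (11): skip — Lima and Riga already connected.
Lima-Tokyo (14): add — endpoints in different components.
Edges rejected before the tree was complete: 1.

1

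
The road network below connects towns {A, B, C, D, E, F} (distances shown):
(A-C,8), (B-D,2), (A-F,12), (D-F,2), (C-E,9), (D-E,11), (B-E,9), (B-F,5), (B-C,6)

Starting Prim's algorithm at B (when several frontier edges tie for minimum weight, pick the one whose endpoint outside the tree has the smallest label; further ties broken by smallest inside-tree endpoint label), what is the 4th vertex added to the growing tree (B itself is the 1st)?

C

Prim's algorithm from B:
Step 1: frontier [B-D 2, B-F 5, B-C 6, B-E 9] → take B-D (2); add D.
Step 2: frontier [B-F 5, B-C 6, B-E 9, D-F 2, D-E 11] → take D-F (2); add F.
Step 3: frontier [B-C 6, B-E 9, D-E 11, A-F 12] → take B-C (6); add C.
Step 4: frontier [B-E 9, A-C 8, C-E 9, D-E 11, A-F 12] → take A-C (8); add A.
Step 5: frontier [B-E 9, C-E 9, D-E 11] → take B-E (9); add E.
Vertex order: B, D, F, C, A, E. The 4th vertex is C.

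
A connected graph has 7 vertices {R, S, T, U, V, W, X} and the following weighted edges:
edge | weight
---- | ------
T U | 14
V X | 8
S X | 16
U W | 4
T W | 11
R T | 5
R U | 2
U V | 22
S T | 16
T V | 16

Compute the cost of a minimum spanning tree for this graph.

51

Kruskal: consider edges lightest-first.
R U (2): add — endpoints in different components.
U W (4): add — endpoints in different components.
R T (5): add — endpoints in different components.
V X (8): add — endpoints in different components.
T W (11): skip — W and T already connected.
T U (14): skip — T and U already connected.
S T (16): add — endpoints in different components.
S X (16): add — endpoints in different components.
MST edges: R U, U W, R T, V X, S T, S X; total weight 2+4+5+8+16+16 = 51.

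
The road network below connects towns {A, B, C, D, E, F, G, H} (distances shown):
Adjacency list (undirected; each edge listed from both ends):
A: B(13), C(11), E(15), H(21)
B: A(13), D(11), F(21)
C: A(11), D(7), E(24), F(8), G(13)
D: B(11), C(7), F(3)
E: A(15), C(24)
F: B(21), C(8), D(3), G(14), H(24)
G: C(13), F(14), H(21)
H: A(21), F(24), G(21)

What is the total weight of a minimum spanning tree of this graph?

81

Prim's algorithm from E:
Step 1: cheapest edge leaving the tree is A-E (15); add A.
Step 2: cheapest edge leaving the tree is A-C (11); add C.
Step 3: cheapest edge leaving the tree is C-D (7); add D.
Step 4: cheapest edge leaving the tree is D-F (3); add F.
Step 5: cheapest edge leaving the tree is B-D (11); add B.
Step 6: cheapest edge leaving the tree is C-G (13); add G.
Step 7: cheapest edge leaving the tree is A-H (21); add H.
MST edges: A-E, A-C, C-D, D-F, B-D, C-G, A-H; total weight 15+11+7+3+11+13+21 = 81.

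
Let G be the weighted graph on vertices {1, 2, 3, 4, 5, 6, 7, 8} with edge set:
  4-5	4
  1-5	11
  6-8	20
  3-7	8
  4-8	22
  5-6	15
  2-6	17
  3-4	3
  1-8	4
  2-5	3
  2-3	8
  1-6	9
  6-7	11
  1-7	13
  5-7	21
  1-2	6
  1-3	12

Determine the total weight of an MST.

Prim's algorithm from 7:
Step 1: cheapest edge leaving the tree is 3-7 (8); add 3.
Step 2: cheapest edge leaving the tree is 3-4 (3); add 4.
Step 3: cheapest edge leaving the tree is 4-5 (4); add 5.
Step 4: cheapest edge leaving the tree is 2-5 (3); add 2.
Step 5: cheapest edge leaving the tree is 1-2 (6); add 1.
Step 6: cheapest edge leaving the tree is 1-8 (4); add 8.
Step 7: cheapest edge leaving the tree is 1-6 (9); add 6.
MST edges: 3-7, 3-4, 4-5, 2-5, 1-2, 1-8, 1-6; total weight 8+3+4+3+6+4+9 = 37.

37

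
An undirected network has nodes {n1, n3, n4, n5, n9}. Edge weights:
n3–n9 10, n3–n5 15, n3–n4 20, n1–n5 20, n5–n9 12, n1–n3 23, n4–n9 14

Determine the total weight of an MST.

Kruskal: consider edges lightest-first.
n3–n9 (10): add. Components now {n4} {n3,n9} {n5} {n1}
n5–n9 (12): add. Components now {n4} {n3,n5,n9} {n1}
n4–n9 (14): add. Components now {n3,n4,n5,n9} {n1}
n3–n5 (15): skip — n3 and n5 already connected.
n1–n5 (20): add. Components now {n1,n3,n4,n5,n9}
MST edges: n3–n9, n5–n9, n4–n9, n1–n5; total weight 10+12+14+20 = 56.

56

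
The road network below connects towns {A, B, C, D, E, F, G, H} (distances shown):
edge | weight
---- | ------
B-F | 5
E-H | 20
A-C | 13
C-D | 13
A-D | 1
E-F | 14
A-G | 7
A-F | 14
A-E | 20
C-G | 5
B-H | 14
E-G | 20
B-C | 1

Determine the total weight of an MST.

47

Prim's algorithm from E:
Step 1: cheapest edge leaving the tree is E-F (14); add F.
Step 2: cheapest edge leaving the tree is B-F (5); add B.
Step 3: cheapest edge leaving the tree is B-C (1); add C.
Step 4: cheapest edge leaving the tree is C-G (5); add G.
Step 5: cheapest edge leaving the tree is A-G (7); add A.
Step 6: cheapest edge leaving the tree is A-D (1); add D.
Step 7: cheapest edge leaving the tree is B-H (14); add H.
MST edges: E-F, B-F, B-C, C-G, A-G, A-D, B-H; total weight 14+5+1+5+7+1+14 = 47.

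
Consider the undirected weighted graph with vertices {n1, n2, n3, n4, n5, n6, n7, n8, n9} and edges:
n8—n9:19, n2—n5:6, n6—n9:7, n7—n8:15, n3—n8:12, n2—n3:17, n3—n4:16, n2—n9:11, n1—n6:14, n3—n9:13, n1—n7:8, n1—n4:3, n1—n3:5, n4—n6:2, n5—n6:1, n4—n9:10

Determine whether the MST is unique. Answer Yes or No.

Yes

Kruskal's algorithm — process edges by increasing weight (ties by edge label):
n5—n6 (1): add — endpoints in different components.
n4—n6 (2): add — endpoints in different components.
n1—n4 (3): add — endpoints in different components.
n1—n3 (5): add — endpoints in different components.
n2—n5 (6): add — endpoints in different components.
n6—n9 (7): add — endpoints in different components.
n1—n7 (8): add — endpoints in different components.
n4—n9 (10): skip — n4 and n9 already connected.
n2—n9 (11): skip — n9 and n2 already connected.
n3—n8 (12): add — endpoints in different components.
Every non-tree edge has weight strictly greater than the heaviest edge on the tree path between its endpoints, so the MST is unique.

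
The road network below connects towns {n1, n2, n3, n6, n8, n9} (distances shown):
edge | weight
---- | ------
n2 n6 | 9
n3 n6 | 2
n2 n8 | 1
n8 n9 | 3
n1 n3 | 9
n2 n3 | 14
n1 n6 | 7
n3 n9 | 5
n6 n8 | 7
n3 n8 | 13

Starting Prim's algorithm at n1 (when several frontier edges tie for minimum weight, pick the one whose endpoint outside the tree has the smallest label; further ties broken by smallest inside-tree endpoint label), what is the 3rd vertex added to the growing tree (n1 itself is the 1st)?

Grow the tree from n1 using Prim:
Step 1: frontier [n1 n6 7, n1 n3 9] → take n1 n6 (7); add n6.
Step 2: frontier [n1 n3 9, n3 n6 2, n6 n8 7, n2 n6 9] → take n3 n6 (2); add n3.
Step 3: frontier [n3 n9 5, n3 n8 13, n2 n3 14, n6 n8 7, n2 n6 9] → take n3 n9 (5); add n9.
Step 4: frontier [n3 n8 13, n2 n3 14, n6 n8 7, n2 n6 9, n8 n9 3] → take n8 n9 (3); add n8.
Step 5: frontier [n2 n3 14, n2 n6 9, n2 n8 1] → take n2 n8 (1); add n2.
Vertex order: n1, n6, n3, n9, n8, n2. The 3rd vertex is n3.

n3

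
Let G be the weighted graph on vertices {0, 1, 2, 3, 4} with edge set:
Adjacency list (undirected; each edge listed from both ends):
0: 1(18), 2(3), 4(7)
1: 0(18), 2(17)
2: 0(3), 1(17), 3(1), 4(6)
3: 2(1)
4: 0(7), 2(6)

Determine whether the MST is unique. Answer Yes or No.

Yes

Kruskal: consider edges lightest-first.
2 3 (1): add. Components now {0} {1} {2,3} {4}
0 2 (3): add. Components now {0,2,3} {1} {4}
2 4 (6): add. Components now {0,2,3,4} {1}
0 4 (7): skip — 0 and 4 already connected.
1 2 (17): add. Components now {0,1,2,3,4}
Every non-tree edge has weight strictly greater than the heaviest edge on the tree path between its endpoints, so the MST is unique.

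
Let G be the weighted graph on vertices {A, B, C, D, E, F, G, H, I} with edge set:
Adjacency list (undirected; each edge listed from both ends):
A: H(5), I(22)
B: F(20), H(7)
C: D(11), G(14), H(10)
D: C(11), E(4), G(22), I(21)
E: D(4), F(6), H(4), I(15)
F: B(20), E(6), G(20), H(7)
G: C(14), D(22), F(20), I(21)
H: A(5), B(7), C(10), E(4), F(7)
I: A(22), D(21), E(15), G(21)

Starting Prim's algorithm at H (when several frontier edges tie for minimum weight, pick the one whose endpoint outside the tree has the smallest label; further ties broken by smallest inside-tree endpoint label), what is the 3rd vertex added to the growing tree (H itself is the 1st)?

Prim's algorithm from H:
Step 1: cheapest edge leaving the tree is E–H (4); add E.
Step 2: cheapest edge leaving the tree is D–E (4); add D.
Step 3: cheapest edge leaving the tree is A–H (5); add A.
Step 4: cheapest edge leaving the tree is E–F (6); add F.
Step 5: cheapest edge leaving the tree is B–H (7); add B.
Step 6: cheapest edge leaving the tree is C–H (10); add C.
Step 7: cheapest edge leaving the tree is C–G (14); add G.
Step 8: cheapest edge leaving the tree is E–I (15); add I.
Vertex order: H, E, D, A, F, B, C, G, I. The 3rd vertex is D.

D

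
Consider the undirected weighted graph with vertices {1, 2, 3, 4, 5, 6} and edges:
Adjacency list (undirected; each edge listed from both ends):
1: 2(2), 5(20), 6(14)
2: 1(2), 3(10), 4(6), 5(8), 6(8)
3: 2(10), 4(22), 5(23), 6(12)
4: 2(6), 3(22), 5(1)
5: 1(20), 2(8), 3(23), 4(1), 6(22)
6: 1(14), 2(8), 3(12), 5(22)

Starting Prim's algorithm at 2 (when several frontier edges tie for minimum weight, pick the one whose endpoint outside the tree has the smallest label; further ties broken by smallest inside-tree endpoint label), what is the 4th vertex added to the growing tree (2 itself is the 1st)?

5

Prim, starting at 2.
Step 1: cheapest edge leaving the tree is 1-2 (2); add 1.
Step 2: cheapest edge leaving the tree is 2-4 (6); add 4.
Step 3: cheapest edge leaving the tree is 4-5 (1); add 5.
Step 4: cheapest edge leaving the tree is 2-6 (8); add 6.
Step 5: cheapest edge leaving the tree is 2-3 (10); add 3.
Vertex order: 2, 1, 4, 5, 6, 3. The 4th vertex is 5.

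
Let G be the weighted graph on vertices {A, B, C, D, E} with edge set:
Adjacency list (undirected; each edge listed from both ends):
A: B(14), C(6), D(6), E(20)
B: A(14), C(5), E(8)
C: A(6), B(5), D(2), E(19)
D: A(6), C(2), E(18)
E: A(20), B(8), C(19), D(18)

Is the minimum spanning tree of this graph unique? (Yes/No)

No

Kruskal: consider edges lightest-first.
C-D (2): add. Components now {A} {B} {C,D} {E}
B-C (5): add. Components now {A} {B,C,D} {E}
A-C (6): add. Components now {A,B,C,D} {E}
A-D (6): skip — A and D already connected.
B-E (8): add. Components now {A,B,C,D,E}
Non-tree edge A-D has weight 6, equal to the heaviest edge on its tree cycle — swapping gives another MST of the same weight. Not unique.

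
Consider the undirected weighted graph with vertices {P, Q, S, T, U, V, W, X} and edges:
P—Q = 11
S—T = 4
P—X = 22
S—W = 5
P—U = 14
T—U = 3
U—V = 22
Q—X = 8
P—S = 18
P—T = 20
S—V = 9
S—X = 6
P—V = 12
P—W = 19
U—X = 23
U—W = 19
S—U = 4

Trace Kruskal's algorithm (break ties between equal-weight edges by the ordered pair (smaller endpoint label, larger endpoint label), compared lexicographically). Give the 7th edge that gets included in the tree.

Sort edges by weight, then run Kruskal:
T—U (3): add — endpoints in different components.
S—T (4): add — endpoints in different components.
S—U (4): skip — S and U already connected.
S—W (5): add — endpoints in different components.
S—X (6): add — endpoints in different components.
Q—X (8): add — endpoints in different components.
S—V (9): add — endpoints in different components.
P—Q (11): add — endpoints in different components.
The 7th edge added is P—Q.

P-Q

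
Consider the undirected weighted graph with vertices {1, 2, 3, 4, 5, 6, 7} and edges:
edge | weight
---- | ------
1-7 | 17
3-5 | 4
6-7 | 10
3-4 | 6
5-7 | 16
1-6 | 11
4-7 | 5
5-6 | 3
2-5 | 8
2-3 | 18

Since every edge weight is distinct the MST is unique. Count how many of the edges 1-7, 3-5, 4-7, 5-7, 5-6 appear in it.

Kruskal: consider edges lightest-first.
5-6 (3): add. Components now {1} {2} {3} {4} {5,6} {7}
3-5 (4): add. Components now {1} {2} {3,5,6} {4} {7}
4-7 (5): add. Components now {1} {2} {3,5,6} {4,7}
3-4 (6): add. Components now {1} {2} {3,4,5,6,7}
2-5 (8): add. Components now {1} {2,3,4,5,6,7}
6-7 (10): skip — 6 and 7 already connected.
1-6 (11): add. Components now {1,2,3,4,5,6,7}
MST edge set: {5-6, 3-5, 4-7, 3-4, 2-5, 1-6}.
Of the listed edges, {3-5, 4-7, 5-6} are in the MST → 3.

3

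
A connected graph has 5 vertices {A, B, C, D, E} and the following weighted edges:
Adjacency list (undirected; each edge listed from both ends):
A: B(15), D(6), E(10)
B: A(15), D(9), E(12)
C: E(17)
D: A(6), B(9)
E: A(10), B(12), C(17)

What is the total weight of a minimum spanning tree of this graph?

42

Kruskal: consider edges lightest-first.
A—D (6): add. Components now {A,D} {B} {C} {E}
B—D (9): add. Components now {A,B,D} {C} {E}
A—E (10): add. Components now {A,B,D,E} {C}
B—E (12): skip — B and E already connected.
A—B (15): skip — A and B already connected.
C—E (17): add. Components now {A,B,C,D,E}
MST edges: A—D, B—D, A—E, C—E; total weight 6+9+10+17 = 42.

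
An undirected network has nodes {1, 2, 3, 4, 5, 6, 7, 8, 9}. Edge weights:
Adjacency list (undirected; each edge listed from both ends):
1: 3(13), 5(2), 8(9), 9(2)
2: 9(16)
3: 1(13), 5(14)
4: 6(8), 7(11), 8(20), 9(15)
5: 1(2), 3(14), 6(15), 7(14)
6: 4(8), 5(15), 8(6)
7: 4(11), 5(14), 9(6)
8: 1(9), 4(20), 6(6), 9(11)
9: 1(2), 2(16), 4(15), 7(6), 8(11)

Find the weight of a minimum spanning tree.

Sort edges by weight, then run Kruskal:
1—5 (2): add — endpoints in different components.
1—9 (2): add — endpoints in different components.
6—8 (6): add — endpoints in different components.
7—9 (6): add — endpoints in different components.
4—6 (8): add — endpoints in different components.
1—8 (9): add — endpoints in different components.
4—7 (11): skip — 4 and 7 already connected.
8—9 (11): skip — 8 and 9 already connected.
1—3 (13): add — endpoints in different components.
3—5 (14): skip — 3 and 5 already connected.
5—7 (14): skip — 5 and 7 already connected.
4—9 (15): skip — 4 and 9 already connected.
5—6 (15): skip — 5 and 6 already connected.
2—9 (16): add — endpoints in different components.
MST edges: 1—5, 1—9, 6—8, 7—9, 4—6, 1—8, 1—3, 2—9; total weight 2+2+6+6+8+9+13+16 = 62.

62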